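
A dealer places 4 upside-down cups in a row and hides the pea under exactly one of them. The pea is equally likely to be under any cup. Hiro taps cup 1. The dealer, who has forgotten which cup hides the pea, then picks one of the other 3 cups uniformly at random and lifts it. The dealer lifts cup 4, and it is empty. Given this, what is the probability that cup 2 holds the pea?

1/3

Because the dealer chose which cup to lift without knowing where the pea is, the choice is independent of the prize location. Learning that cup 4 does not hold the pea simply rules out that one location and leaves the remaining 3 cups still equally likely by symmetry.
So P(the pea under cup 2) = 1/3.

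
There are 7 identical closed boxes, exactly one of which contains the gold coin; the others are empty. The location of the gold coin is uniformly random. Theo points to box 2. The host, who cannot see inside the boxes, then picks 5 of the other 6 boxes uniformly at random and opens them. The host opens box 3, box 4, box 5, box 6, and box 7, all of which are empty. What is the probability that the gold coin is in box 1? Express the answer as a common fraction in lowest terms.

1/2

Apply Bayes' rule, conditioning on where the gold coin actually is.
If it is in either of boxes 1 and 2 (prior 1/7 each): the host picks exactly this set with probability 1/6 regardless, and none is the prize; weight (1/7)·(1/6) = 1/42 each.
If it is in any of boxes 3, 4, 5, 6, and 7 (prior 1/7 each): that box was opened and seen not to hold the prize — ruled out; weight (1/7)·0 = 0 each.
The weights sum to 1/21.
So P(the gold coin in box 1 | the host opened box 3, box 4, box 5, box 6, and box 7) = (1/42) / (1/21) = 1/2.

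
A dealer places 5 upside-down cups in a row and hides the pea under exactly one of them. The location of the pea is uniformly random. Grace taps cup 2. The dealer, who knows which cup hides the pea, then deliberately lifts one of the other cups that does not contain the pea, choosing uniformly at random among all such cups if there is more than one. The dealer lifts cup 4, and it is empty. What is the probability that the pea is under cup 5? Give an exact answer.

Consider each possible location of the pea in turn.
If it is under any of cups 1, 3, and 5 (prior 1/5 each): the dealer has 3 equally likely choices, so probability 1/3; weight (1/5)·(1/3) = 1/15 each.
If it is under cup 2 (prior 1/5): the dealer has 4 equally likely choices, so probability 1/4; weight (1/5)·(1/4) = 1/20.
If it is under cup 4 (prior 1/5): the dealer opened cup 4, so this case is ruled out; weight (1/5)·0 = 0.
The weights sum to 1/4.
So P(the pea under cup 5 | the dealer opened cup 4) = (1/15) / (1/4) = 4/15.

4/15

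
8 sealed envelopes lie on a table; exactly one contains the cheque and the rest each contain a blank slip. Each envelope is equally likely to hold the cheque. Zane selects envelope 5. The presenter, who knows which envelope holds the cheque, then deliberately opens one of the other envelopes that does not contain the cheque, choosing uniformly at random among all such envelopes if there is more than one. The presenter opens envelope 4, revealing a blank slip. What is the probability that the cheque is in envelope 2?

Consider each possible location of the cheque in turn.
If it is in any of envelopes 1, 2, 3, 6, 7, and 8 (prior 1/8 each): the presenter has 6 equally likely choices, so probability 1/6; weight (1/8)·(1/6) = 1/48 each.
If it is in envelope 4 (prior 1/8): the presenter opened envelope 4, so this case is ruled out; weight (1/8)·0 = 0.
If it is in envelope 5 (prior 1/8): the presenter has 7 equally likely choices, so probability 1/7; weight (1/8)·(1/7) = 1/56.
The weights sum to 1/7.
So P(the cheque in envelope 2 | the presenter opened envelope 4) = (1/48) / (1/7) = 7/48.

7/48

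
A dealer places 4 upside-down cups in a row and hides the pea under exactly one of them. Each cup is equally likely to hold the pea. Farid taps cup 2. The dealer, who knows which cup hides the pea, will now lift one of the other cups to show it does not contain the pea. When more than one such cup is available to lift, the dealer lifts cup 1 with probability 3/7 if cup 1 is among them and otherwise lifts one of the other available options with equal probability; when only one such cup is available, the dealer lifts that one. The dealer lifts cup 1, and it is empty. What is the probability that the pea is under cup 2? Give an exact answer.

Apply Bayes' rule, conditioning on where the pea actually is.
If it is under cup 1 (prior 1/4): the dealer opened cup 1, so this case is ruled out; weight (1/4)·0 = 0.
If it is under any of cups 2, 3, and 4 (prior 1/4 each): cup 1 is available, opened with probability 3/7; weight (1/4)·(3/7) = 3/28 each.
The weights sum to 9/28.
So P(the pea under cup 2 | the dealer opened cup 1) = (3/28) / (9/28) = 1/3.

1/3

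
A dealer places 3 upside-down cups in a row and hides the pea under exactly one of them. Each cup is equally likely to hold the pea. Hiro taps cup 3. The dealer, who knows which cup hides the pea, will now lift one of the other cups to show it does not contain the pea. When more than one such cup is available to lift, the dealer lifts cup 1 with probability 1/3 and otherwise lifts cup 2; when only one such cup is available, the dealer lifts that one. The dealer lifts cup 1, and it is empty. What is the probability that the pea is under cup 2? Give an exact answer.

Condition on the true location of the pea.
If it is under cup 1 (prior 1/3): the dealer opened cup 1, so this case is ruled out; weight (1/3)·0 = 0.
If it is under cup 2 (prior 1/3): only cup 1 is available, probability 1; weight (1/3)·1 = 1/3.
If it is under cup 3 (prior 1/3): cup 1 is available, opened with probability 1/3; weight (1/3)·(1/3) = 1/9.
The weights sum to 4/9.
So P(the pea under cup 2 | the dealer opened cup 1) = (1/3) / (4/9) = 3/4.

3/4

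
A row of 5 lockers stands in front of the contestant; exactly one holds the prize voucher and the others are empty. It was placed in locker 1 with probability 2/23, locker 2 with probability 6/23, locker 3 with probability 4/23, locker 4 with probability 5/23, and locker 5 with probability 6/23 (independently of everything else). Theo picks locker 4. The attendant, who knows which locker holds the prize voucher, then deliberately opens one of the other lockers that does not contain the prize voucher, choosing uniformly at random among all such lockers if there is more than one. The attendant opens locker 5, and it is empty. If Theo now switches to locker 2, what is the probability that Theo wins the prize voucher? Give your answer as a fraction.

Consider each possible location of the prize voucher in turn.
If it is in locker 1 (prior 2/23): the attendant has 3 equally likely choices, so probability 1/3; weight (2/23)·(1/3) = 2/69.
If it is in locker 2 (prior 6/23): the attendant has 3 equally likely choices, so probability 1/3; weight (6/23)·(1/3) = 2/23.
If it is in locker 3 (prior 4/23): the attendant has 3 equally likely choices, so probability 1/3; weight (4/23)·(1/3) = 4/69.
If it is in locker 4 (prior 5/23): the attendant has 4 equally likely choices, so probability 1/4; weight (5/23)·(1/4) = 5/92.
If it is in locker 5 (prior 6/23): the attendant opened locker 5, so this case is ruled out; weight (6/23)·0 = 0.
The weights sum to 21/92.
So P(the prize voucher in locker 2 | the attendant opened locker 5) = (2/23) / (21/92) = 8/21.

8/21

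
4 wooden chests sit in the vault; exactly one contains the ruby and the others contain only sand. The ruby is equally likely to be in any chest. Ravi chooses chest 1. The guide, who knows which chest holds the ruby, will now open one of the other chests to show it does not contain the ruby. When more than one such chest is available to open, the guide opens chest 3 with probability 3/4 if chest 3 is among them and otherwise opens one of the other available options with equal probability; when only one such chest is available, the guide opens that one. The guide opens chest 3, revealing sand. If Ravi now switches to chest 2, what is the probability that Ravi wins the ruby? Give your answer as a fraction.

Apply Bayes' rule, conditioning on where the ruby actually is.
If it is in any of chests 1, 2, and 4 (prior 1/4 each): chest 3 is available, opened with probability 3/4; weight (1/4)·(3/4) = 3/16 each.
If it is in chest 3 (prior 1/4): the guide opened chest 3, so this case is ruled out; weight (1/4)·0 = 0.
The weights sum to 9/16.
So P(the ruby in chest 2 | the guide opened chest 3) = (3/16) / (9/16) = 1/3.

1/3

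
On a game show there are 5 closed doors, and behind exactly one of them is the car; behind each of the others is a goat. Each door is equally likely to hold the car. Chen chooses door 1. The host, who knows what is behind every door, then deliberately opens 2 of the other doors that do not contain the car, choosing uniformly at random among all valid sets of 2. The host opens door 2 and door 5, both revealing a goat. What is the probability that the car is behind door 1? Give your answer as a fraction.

Condition on the true location of the car.
If it is behind door 1 (prior 1/5): the host has 6 equally likely choices, so probability 1/6; weight (1/5)·(1/6) = 1/30.
If it is behind either of doors 2 and 5 (prior 1/5 each): that door was opened and seen not to hold the prize — ruled out; weight (1/5)·0 = 0 each.
If it is behind either of doors 3 and 4 (prior 1/5 each): the host has 3 equally likely choices, so probability 1/3; weight (1/5)·(1/3) = 1/15 each.
The weights sum to 1/6.
So P(the car behind door 1 | the host opened door 2 and door 5) = (1/30) / (1/6) = 1/5.

1/5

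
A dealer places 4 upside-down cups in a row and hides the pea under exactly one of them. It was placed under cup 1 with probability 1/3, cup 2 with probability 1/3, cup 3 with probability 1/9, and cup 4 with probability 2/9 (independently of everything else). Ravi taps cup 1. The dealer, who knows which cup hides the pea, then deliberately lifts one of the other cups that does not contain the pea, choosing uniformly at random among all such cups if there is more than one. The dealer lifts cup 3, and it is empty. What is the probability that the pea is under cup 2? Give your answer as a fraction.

3/7

Condition on the true location of the pea.
If it is under cup 1 (prior 1/3): the dealer has 3 equally likely choices, so probability 1/3; weight (1/3)·(1/3) = 1/9.
If it is under cup 2 (prior 1/3): the dealer has 2 equally likely choices, so probability 1/2; weight (1/3)·(1/2) = 1/6.
If it is under cup 3 (prior 1/9): the dealer opened cup 3, so this case is ruled out; weight (1/9)·0 = 0.
If it is under cup 4 (prior 2/9): the dealer has 2 equally likely choices, so probability 1/2; weight (2/9)·(1/2) = 1/9.
The weights sum to 7/18.
So P(the pea under cup 2 | the dealer opened cup 3) = (1/6) / (7/18) = 3/7.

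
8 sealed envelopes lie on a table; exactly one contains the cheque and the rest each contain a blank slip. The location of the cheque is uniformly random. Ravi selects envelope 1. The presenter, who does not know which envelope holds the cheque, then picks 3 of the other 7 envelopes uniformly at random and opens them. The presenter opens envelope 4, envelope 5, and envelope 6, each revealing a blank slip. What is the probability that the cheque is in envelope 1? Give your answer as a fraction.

1/5

Consider each possible location of the cheque in turn.
If it is in any of envelopes 1, 2, 3, 7, and 8 (prior 1/8 each): the presenter picks exactly this set with probability 1/35 regardless, and none is the prize; weight (1/8)·(1/35) = 1/280 each.
If it is in any of envelopes 4, 5, and 6 (prior 1/8 each): that envelope was opened and seen not to hold the prize — ruled out; weight (1/8)·0 = 0 each.
The weights sum to 1/56.
So P(the cheque in envelope 1 | the presenter opened envelope 4, envelope 5, and envelope 6) = (1/280) / (1/56) = 1/5.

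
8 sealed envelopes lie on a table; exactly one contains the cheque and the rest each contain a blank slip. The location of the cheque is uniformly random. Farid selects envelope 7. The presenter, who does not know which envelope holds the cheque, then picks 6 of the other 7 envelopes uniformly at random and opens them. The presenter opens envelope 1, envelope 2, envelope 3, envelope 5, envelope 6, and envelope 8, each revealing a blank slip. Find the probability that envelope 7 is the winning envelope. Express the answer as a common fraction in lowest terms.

Because the presenter chose which envelopes to open without knowing where the cheque is, the choice is independent of the prize location. Learning that none of the 6 opened envelopes holds the cheque simply rules out those 6 locations and leaves the remaining 2 envelopes still equally likely by symmetry.
So P(the cheque in envelope 7) = 1/2.

1/2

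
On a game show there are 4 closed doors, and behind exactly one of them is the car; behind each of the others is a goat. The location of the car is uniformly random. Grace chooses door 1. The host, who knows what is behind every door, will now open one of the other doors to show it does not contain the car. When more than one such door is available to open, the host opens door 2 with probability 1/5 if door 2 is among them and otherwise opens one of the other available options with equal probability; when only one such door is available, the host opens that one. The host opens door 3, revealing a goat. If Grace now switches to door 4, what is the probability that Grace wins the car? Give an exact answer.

Consider each possible location of the car in turn.
If it is behind door 1 (prior 1/4): door 2 is available but not opened; door 3 gets probability (1 − 1/5)/2 = 2/5; weight (1/4)·(2/5) = 1/10.
If it is behind door 2 (prior 1/4): door 2 holds the prize so is unavailable; the host chooses uniformly among the 2 others, probability 1/2; weight (1/4)·(1/2) = 1/8.
If it is behind door 3 (prior 1/4): the host opened door 3, so this case is ruled out; weight (1/4)·0 = 0.
If it is behind door 4 (prior 1/4): door 2 is available but not opened, probability 4/5; weight (1/4)·(4/5) = 1/5.
The weights sum to 17/40.
So P(the car behind door 4 | the host opened door 3) = (1/5) / (17/40) = 8/17.

8/17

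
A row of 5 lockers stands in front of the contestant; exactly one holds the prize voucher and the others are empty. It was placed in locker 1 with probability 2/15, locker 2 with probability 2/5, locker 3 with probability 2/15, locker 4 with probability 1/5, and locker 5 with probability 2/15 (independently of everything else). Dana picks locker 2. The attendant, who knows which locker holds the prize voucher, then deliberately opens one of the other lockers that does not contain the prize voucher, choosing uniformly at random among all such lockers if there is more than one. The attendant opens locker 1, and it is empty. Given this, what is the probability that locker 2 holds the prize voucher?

9/23

Condition on the true location of the prize voucher.
If it is in locker 1 (prior 2/15): the attendant opened locker 1, so this case is ruled out; weight (2/15)·0 = 0.
If it is in locker 2 (prior 2/5): the attendant has 4 equally likely choices, so probability 1/4; weight (2/5)·(1/4) = 1/10.
If it is in either of lockers 3 and 5 (prior 2/15 each): the attendant has 3 equally likely choices, so probability 1/3; weight (2/15)·(1/3) = 2/45 each.
If it is in locker 4 (prior 1/5): the attendant has 3 equally likely choices, so probability 1/3; weight (1/5)·(1/3) = 1/15.
The weights sum to 23/90.
So P(the prize voucher in locker 2 | the attendant opened locker 1) = (1/10) / (23/90) = 9/23.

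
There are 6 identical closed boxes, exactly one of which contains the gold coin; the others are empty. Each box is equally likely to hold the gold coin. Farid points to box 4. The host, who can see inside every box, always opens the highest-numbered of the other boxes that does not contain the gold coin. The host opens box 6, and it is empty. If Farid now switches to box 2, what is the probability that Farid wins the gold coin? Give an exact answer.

1/5

Apply Bayes' rule, conditioning on where the gold coin actually is.
If it is in any of boxes 1, 2, 3, 4, and 5 (prior 1/6 each): box 6 is the highest-numbered option available, probability 1; weight (1/6)·1 = 1/6 each.
If it is in box 6 (prior 1/6): the host opened box 6, so this case is ruled out; weight (1/6)·0 = 0.
The weights sum to 5/6.
So P(the gold coin in box 2 | the host opened box 6) = (1/6) / (5/6) = 1/5.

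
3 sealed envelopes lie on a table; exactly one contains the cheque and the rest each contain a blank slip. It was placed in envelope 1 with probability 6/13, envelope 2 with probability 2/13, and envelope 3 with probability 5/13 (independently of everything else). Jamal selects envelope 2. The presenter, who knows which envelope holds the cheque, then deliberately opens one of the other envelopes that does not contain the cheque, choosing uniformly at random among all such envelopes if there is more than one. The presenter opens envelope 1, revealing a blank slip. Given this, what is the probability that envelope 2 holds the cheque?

1/6

Consider each possible location of the cheque in turn.
If it is in envelope 1 (prior 6/13): the presenter opened envelope 1, so this case is ruled out; weight (6/13)·0 = 0.
If it is in envelope 2 (prior 2/13): the presenter has 2 equally likely choices, so probability 1/2; weight (2/13)·(1/2) = 1/13.
If it is in envelope 3 (prior 5/13): the presenter has no choice, probability 1; weight (5/13)·1 = 5/13.
The weights sum to 6/13.
So P(the cheque in envelope 2 | the presenter opened envelope 1) = (1/13) / (6/13) = 1/6.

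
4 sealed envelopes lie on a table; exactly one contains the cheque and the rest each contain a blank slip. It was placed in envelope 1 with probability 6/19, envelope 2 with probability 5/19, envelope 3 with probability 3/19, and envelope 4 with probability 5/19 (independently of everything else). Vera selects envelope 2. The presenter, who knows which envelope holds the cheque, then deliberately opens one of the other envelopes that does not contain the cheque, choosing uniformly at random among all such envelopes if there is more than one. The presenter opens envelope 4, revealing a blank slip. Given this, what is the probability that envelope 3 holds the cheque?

Apply Bayes' rule, conditioning on where the cheque actually is.
If it is in envelope 1 (prior 6/19): the presenter has 2 equally likely choices, so probability 1/2; weight (6/19)·(1/2) = 3/19.
If it is in envelope 2 (prior 5/19): the presenter has 3 equally likely choices, so probability 1/3; weight (5/19)·(1/3) = 5/57.
If it is in envelope 3 (prior 3/19): the presenter has 2 equally likely choices, so probability 1/2; weight (3/19)·(1/2) = 3/38.
If it is in envelope 4 (prior 5/19): the presenter opened envelope 4, so this case is ruled out; weight (5/19)·0 = 0.
The weights sum to 37/114.
So P(the cheque in envelope 3 | the presenter opened envelope 4) = (3/38) / (37/114) = 9/37.

9/37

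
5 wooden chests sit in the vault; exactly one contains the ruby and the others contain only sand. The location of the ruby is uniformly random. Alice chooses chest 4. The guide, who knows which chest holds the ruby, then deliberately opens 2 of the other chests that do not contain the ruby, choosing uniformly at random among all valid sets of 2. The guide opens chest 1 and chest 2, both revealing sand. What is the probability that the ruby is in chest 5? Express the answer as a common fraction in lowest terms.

Consider each possible location of the ruby in turn.
If it is in either of chests 1 and 2 (prior 1/5 each): that chest was opened and seen not to hold the prize — ruled out; weight (1/5)·0 = 0 each.
If it is in either of chests 3 and 5 (prior 1/5 each): the guide has 3 equally likely choices, so probability 1/3; weight (1/5)·(1/3) = 1/15 each.
If it is in chest 4 (prior 1/5): the guide has 6 equally likely choices, so probability 1/6; weight (1/5)·(1/6) = 1/30.
The weights sum to 1/6.
So P(the ruby in chest 5 | the guide opened chest 1 and chest 2) = (1/15) / (1/6) = 2/5.

2/5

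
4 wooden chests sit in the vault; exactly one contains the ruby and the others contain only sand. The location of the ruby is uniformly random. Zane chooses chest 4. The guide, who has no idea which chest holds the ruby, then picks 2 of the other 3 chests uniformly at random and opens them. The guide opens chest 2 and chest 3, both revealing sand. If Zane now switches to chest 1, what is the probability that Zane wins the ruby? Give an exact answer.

Because the guide chose which chests to open without knowing where the ruby is, the choice is independent of the prize location. Learning that none of the 2 opened chests holds the ruby simply rules out those 2 locations and leaves the remaining 2 chests still equally likely by symmetry.
So P(the ruby in chest 1) = 1/2.

1/2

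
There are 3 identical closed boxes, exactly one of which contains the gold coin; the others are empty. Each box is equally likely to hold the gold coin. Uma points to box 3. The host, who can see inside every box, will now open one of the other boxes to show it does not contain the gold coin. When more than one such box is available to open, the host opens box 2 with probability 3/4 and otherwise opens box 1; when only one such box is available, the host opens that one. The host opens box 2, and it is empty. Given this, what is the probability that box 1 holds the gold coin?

4/7

Apply Bayes' rule, conditioning on where the gold coin actually is.
If it is in box 1 (prior 1/3): only box 2 is available, probability 1; weight (1/3)·1 = 1/3.
If it is in box 2 (prior 1/3): the host opened box 2, so this case is ruled out; weight (1/3)·0 = 0.
If it is in box 3 (prior 1/3): box 2 is available, opened with probability 3/4; weight (1/3)·(3/4) = 1/4.
The weights sum to 7/12.
So P(the gold coin in box 1 | the host opened box 2) = (1/3) / (7/12) = 4/7.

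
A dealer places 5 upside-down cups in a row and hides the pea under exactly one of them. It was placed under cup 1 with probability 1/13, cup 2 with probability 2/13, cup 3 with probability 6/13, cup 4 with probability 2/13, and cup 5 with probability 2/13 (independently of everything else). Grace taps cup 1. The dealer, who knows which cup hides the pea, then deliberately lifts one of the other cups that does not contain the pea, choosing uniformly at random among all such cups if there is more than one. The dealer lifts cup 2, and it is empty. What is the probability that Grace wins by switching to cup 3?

Consider each possible location of the pea in turn.
If it is under cup 1 (prior 1/13): the dealer has 4 equally likely choices, so probability 1/4; weight (1/13)·(1/4) = 1/52.
If it is under cup 2 (prior 2/13): the dealer opened cup 2, so this case is ruled out; weight (2/13)·0 = 0.
If it is under cup 3 (prior 6/13): the dealer has 3 equally likely choices, so probability 1/3; weight (6/13)·(1/3) = 2/13.
If it is under either of cups 4 and 5 (prior 2/13 each): the dealer has 3 equally likely choices, so probability 1/3; weight (2/13)·(1/3) = 2/39 each.
The weights sum to 43/156.
So P(the pea under cup 3 | the dealer opened cup 2) = (2/13) / (43/156) = 24/43.

24/43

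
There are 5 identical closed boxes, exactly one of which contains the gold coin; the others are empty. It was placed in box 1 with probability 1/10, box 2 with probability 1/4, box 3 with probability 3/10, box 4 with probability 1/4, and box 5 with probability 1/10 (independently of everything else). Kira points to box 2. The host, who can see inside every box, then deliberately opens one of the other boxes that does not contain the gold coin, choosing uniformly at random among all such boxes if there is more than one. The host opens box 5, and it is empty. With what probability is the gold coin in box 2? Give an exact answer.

15/67

Consider each possible location of the gold coin in turn.
If it is in box 1 (prior 1/10): the host has 3 equally likely choices, so probability 1/3; weight (1/10)·(1/3) = 1/30.
If it is in box 2 (prior 1/4): the host has 4 equally likely choices, so probability 1/4; weight (1/4)·(1/4) = 1/16.
If it is in box 3 (prior 3/10): the host has 3 equally likely choices, so probability 1/3; weight (3/10)·(1/3) = 1/10.
If it is in box 4 (prior 1/4): the host has 3 equally likely choices, so probability 1/3; weight (1/4)·(1/3) = 1/12.
If it is in box 5 (prior 1/10): the host opened box 5, so this case is ruled out; weight (1/10)·0 = 0.
The weights sum to 67/240.
So P(the gold coin in box 2 | the host opened box 5) = (1/16) / (67/240) = 15/67.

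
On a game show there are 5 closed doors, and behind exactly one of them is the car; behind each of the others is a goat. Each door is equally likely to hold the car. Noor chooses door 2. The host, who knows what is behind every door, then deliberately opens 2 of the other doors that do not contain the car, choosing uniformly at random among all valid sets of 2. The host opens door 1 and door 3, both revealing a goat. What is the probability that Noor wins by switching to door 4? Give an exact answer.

2/5

Consider each possible location of the car in turn.
If it is behind either of doors 1 and 3 (prior 1/5 each): that door was opened and seen not to hold the prize — ruled out; weight (1/5)·0 = 0 each.
If it is behind door 2 (prior 1/5): the host has 6 equally likely choices, so probability 1/6; weight (1/5)·(1/6) = 1/30.
If it is behind either of doors 4 and 5 (prior 1/5 each): the host has 3 equally likely choices, so probability 1/3; weight (1/5)·(1/3) = 1/15 each.
The weights sum to 1/6.
So P(the car behind door 4 | the host opened door 1 and door 3) = (1/15) / (1/6) = 2/5.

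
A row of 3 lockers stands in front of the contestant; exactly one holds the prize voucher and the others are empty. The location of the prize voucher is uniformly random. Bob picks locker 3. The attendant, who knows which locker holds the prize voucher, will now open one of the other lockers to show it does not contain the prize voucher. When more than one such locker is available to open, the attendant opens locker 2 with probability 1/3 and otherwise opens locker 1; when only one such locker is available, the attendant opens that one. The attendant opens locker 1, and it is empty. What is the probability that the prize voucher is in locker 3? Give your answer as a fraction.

Apply Bayes' rule, conditioning on where the prize voucher actually is.
If it is in locker 1 (prior 1/3): the attendant opened locker 1, so this case is ruled out; weight (1/3)·0 = 0.
If it is in locker 2 (prior 1/3): only locker 1 is available, probability 1; weight (1/3)·1 = 1/3.
If it is in locker 3 (prior 1/3): locker 2 is available but not opened, probability 2/3; weight (1/3)·(2/3) = 2/9.
The weights sum to 5/9.
So P(the prize voucher in locker 3 | the attendant opened locker 1) = (2/9) / (5/9) = 2/5.

2/5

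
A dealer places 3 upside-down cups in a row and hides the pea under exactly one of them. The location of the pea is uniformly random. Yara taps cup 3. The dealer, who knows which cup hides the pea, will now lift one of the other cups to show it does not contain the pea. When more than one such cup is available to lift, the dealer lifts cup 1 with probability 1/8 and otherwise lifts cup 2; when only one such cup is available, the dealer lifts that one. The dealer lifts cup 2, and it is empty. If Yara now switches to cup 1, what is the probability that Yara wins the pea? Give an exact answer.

8/15

Consider each possible location of the pea in turn.
If it is under cup 1 (prior 1/3): only cup 2 is available, probability 1; weight (1/3)·1 = 1/3.
If it is under cup 2 (prior 1/3): the dealer opened cup 2, so this case is ruled out; weight (1/3)·0 = 0.
If it is under cup 3 (prior 1/3): cup 1 is available but not opened, probability 7/8; weight (1/3)·(7/8) = 7/24.
The weights sum to 5/8.
So P(the pea under cup 1 | the dealer opened cup 2) = (1/3) / (5/8) = 8/15.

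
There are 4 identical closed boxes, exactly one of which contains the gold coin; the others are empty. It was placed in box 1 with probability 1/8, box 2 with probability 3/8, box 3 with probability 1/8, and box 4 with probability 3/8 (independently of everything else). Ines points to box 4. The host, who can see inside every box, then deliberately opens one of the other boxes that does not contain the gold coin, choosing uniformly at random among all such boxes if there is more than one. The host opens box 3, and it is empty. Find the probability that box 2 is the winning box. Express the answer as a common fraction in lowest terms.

1/2

Consider each possible location of the gold coin in turn.
If it is in box 1 (prior 1/8): the host has 2 equally likely choices, so probability 1/2; weight (1/8)·(1/2) = 1/16.
If it is in box 2 (prior 3/8): the host has 2 equally likely choices, so probability 1/2; weight (3/8)·(1/2) = 3/16.
If it is in box 3 (prior 1/8): the host opened box 3, so this case is ruled out; weight (1/8)·0 = 0.
If it is in box 4 (prior 3/8): the host has 3 equally likely choices, so probability 1/3; weight (3/8)·(1/3) = 1/8.
The weights sum to 3/8.
So P(the gold coin in box 2 | the host opened box 3) = (3/16) / (3/8) = 1/2.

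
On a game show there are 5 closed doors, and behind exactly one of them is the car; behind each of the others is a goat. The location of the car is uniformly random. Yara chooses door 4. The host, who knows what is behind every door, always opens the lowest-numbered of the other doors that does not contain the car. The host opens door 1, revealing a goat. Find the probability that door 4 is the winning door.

Condition on the true location of the car.
If it is behind door 1 (prior 1/5): the host opened door 1, so this case is ruled out; weight (1/5)·0 = 0.
If it is behind any of doors 2, 3, 4, and 5 (prior 1/5 each): door 1 is the lowest-numbered option available, probability 1; weight (1/5)·1 = 1/5 each.
The weights sum to 4/5.
So P(the car behind door 4 | the host opened door 1) = (1/5) / (4/5) = 1/4.

1/4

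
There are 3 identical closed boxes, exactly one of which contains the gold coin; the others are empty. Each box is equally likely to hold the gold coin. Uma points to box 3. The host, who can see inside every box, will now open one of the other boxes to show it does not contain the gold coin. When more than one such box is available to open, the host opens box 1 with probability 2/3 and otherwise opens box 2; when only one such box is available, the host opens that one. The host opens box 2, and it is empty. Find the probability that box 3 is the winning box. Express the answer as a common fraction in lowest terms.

1/4

Consider each possible location of the gold coin in turn.
If it is in box 1 (prior 1/3): only box 2 is available, probability 1; weight (1/3)·1 = 1/3.
If it is in box 2 (prior 1/3): the host opened box 2, so this case is ruled out; weight (1/3)·0 = 0.
If it is in box 3 (prior 1/3): box 1 is available but not opened, probability 1/3; weight (1/3)·(1/3) = 1/9.
The weights sum to 4/9.
So P(the gold coin in box 3 | the host opened box 2) = (1/9) / (4/9) = 1/4.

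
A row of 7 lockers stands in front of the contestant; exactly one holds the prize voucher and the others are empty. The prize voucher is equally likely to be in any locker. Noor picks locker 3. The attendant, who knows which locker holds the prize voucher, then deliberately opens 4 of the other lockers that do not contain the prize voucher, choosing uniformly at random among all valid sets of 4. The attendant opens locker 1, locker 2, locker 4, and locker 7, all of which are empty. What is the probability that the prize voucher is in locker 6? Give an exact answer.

Apply Bayes' rule, conditioning on where the prize voucher actually is.
If it is in any of lockers 1, 2, 4, and 7 (prior 1/7 each): that locker was opened and seen not to hold the prize — ruled out; weight (1/7)·0 = 0 each.
If it is in locker 3 (prior 1/7): the attendant has 15 equally likely choices, so probability 1/15; weight (1/7)·(1/15) = 1/105.
If it is in either of lockers 5 and 6 (prior 1/7 each): the attendant has 5 equally likely choices, so probability 1/5; weight (1/7)·(1/5) = 1/35 each.
The weights sum to 1/15.
So P(the prize voucher in locker 6 | the attendant opened locker 1, locker 2, locker 4, and locker 7) = (1/35) / (1/15) = 3/7.

3/7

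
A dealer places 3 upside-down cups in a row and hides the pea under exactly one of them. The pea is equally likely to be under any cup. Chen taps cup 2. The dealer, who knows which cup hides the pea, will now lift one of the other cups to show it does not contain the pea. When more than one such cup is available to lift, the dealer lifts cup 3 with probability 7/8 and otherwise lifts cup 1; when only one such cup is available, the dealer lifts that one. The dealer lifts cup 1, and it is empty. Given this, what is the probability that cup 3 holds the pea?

8/9

Apply Bayes' rule, conditioning on where the pea actually is.
If it is under cup 1 (prior 1/3): the dealer opened cup 1, so this case is ruled out; weight (1/3)·0 = 0.
If it is under cup 2 (prior 1/3): cup 3 is available but not opened, probability 1/8; weight (1/3)·(1/8) = 1/24.
If it is under cup 3 (prior 1/3): only cup 1 is available, probability 1; weight (1/3)·1 = 1/3.
The weights sum to 3/8.
So P(the pea under cup 3 | the dealer opened cup 1) = (1/3) / (3/8) = 8/9.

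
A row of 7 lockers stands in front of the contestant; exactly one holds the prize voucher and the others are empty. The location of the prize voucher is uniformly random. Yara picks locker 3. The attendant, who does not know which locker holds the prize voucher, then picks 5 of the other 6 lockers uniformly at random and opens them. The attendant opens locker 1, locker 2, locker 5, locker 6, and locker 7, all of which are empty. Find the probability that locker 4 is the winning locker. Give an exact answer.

Because the attendant chose which lockers to open without knowing where the prize voucher is, the choice is independent of the prize location. Learning that none of the 5 opened lockers holds the prize voucher simply rules out those 5 locations and leaves the remaining 2 lockers still equally likely by symmetry.
So P(the prize voucher in locker 4) = 1/2.

1/2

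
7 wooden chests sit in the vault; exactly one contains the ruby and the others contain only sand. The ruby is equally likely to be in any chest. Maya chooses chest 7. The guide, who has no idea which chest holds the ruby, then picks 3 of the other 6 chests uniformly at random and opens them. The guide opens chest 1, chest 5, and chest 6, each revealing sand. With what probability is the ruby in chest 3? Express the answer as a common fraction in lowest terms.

Condition on the true location of the ruby.
If it is in any of chests 1, 5, and 6 (prior 1/7 each): that chest was opened and seen not to hold the prize — ruled out; weight (1/7)·0 = 0 each.
If it is in any of chests 2, 3, 4, and 7 (prior 1/7 each): the guide picks exactly this set with probability 1/20 regardless, and none is the prize; weight (1/7)·(1/20) = 1/140 each.
The weights sum to 1/35.
So P(the ruby in chest 3 | the guide opened chest 1, chest 5, and chest 6) = (1/140) / (1/35) = 1/4.

1/4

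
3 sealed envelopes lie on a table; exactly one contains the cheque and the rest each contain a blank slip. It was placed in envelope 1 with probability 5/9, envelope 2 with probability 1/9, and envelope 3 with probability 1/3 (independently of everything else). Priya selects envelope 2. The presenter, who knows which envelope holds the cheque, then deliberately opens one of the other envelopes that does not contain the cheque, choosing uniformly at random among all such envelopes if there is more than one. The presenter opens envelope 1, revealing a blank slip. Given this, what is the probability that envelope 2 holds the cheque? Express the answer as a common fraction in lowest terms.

Apply Bayes' rule, conditioning on where the cheque actually is.
If it is in envelope 1 (prior 5/9): the presenter opened envelope 1, so this case is ruled out; weight (5/9)·0 = 0.
If it is in envelope 2 (prior 1/9): the presenter has 2 equally likely choices, so probability 1/2; weight (1/9)·(1/2) = 1/18.
If it is in envelope 3 (prior 1/3): the presenter has no choice, probability 1; weight (1/3)·1 = 1/3.
The weights sum to 7/18.
So P(the cheque in envelope 2 | the presenter opened envelope 1) = (1/18) / (7/18) = 1/7.

1/7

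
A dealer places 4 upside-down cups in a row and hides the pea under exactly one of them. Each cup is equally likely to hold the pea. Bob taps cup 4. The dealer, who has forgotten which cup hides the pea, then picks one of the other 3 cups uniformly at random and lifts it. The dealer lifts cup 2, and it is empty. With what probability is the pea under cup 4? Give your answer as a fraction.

Apply Bayes' rule, conditioning on where the pea actually is.
If it is under any of cups 1, 3, and 4 (prior 1/4 each): the dealer picks cup 2 with probability 1/3 regardless, and it is not the prize; weight (1/4)·(1/3) = 1/12 each.
If it is under cup 2 (prior 1/4): the dealer opened cup 2, so this case is ruled out; weight (1/4)·0 = 0.
The weights sum to 1/4.
So P(the pea under cup 4 | the dealer opened cup 2) = (1/12) / (1/4) = 1/3.

1/3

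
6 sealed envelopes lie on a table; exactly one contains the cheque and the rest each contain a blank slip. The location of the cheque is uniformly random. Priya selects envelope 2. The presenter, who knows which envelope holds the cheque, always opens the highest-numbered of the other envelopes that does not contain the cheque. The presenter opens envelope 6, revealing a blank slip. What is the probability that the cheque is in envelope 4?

Consider each possible location of the cheque in turn.
If it is in any of envelopes 1, 2, 3, 4, and 5 (prior 1/6 each): envelope 6 is the highest-numbered option available, probability 1; weight (1/6)·1 = 1/6 each.
If it is in envelope 6 (prior 1/6): the presenter opened envelope 6, so this case is ruled out; weight (1/6)·0 = 0.
The weights sum to 5/6.
So P(the cheque in envelope 4 | the presenter opened envelope 6) = (1/6) / (5/6) = 1/5.

1/5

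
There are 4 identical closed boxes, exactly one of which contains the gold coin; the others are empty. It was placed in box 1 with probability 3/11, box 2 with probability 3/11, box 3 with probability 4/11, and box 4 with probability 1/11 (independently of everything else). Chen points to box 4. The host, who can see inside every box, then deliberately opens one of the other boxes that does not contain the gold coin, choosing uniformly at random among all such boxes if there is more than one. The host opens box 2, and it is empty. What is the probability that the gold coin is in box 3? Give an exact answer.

Apply Bayes' rule, conditioning on where the gold coin actually is.
If it is in box 1 (prior 3/11): the host has 2 equally likely choices, so probability 1/2; weight (3/11)·(1/2) = 3/22.
If it is in box 2 (prior 3/11): the host opened box 2, so this case is ruled out; weight (3/11)·0 = 0.
If it is in box 3 (prior 4/11): the host has 2 equally likely choices, so probability 1/2; weight (4/11)·(1/2) = 2/11.
If it is in box 4 (prior 1/11): the host has 3 equally likely choices, so probability 1/3; weight (1/11)·(1/3) = 1/33.
The weights sum to 23/66.
So P(the gold coin in box 3 | the host opened box 2) = (2/11) / (23/66) = 12/23.

12/23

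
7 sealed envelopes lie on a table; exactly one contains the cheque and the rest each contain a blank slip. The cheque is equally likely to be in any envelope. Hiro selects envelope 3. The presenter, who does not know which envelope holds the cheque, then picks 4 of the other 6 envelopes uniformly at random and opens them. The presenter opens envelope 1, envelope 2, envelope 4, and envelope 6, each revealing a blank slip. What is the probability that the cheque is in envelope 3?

Condition on the true location of the cheque.
If it is in any of envelopes 1, 2, 4, and 6 (prior 1/7 each): that envelope was opened and seen not to hold the prize — ruled out; weight (1/7)·0 = 0 each.
If it is in any of envelopes 3, 5, and 7 (prior 1/7 each): the presenter picks exactly this set with probability 1/15 regardless, and none is the prize; weight (1/7)·(1/15) = 1/105 each.
The weights sum to 1/35.
So P(the cheque in envelope 3 | the presenter opened envelope 1, envelope 2, envelope 4, and envelope 6) = (1/105) / (1/35) = 1/3.

1/3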